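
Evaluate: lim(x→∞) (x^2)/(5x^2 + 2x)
This is an ∞/∞ indeterminate form.

Apply L'Hôpital's rule: differentiate numerator and denominator separately.
  f(x) = x^2   ⇒   f'(x) = 2·x
  g(x) = 5·x^2 + 2·x   ⇒   g'(x) = 10·x + 2
  lim(x→∞) f'(x)/g'(x) = lim(x→∞) (2·x)/(10·x + 2)
  = 1/5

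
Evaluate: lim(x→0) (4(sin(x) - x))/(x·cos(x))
This is a 0/0 indeterminate form.

Apply L'Hôpital's rule: differentiate numerator and denominator separately.
  f(x) = -4·x + 4·sin(x)   ⇒   f'(x) = 4·cos(x) - 4
  g(x) = x·cos(x)   ⇒   g'(x) = -x·sin(x) + cos(x)
  lim(x→0) f'(x)/g'(x) = lim(x→0) (4·cos(x) - 4)/(-x·sin(x) + cos(x))
  = 0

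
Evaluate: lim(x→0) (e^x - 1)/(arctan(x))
This is a 0/0 indeterminate form.

Apply L'Hôpital's rule: differentiate numerator and denominator separately.
  f(x) = e^(x) - 1   ⇒   f'(x) = e^(x)
  g(x) = atan(x)   ⇒   g'(x) = 1/(x^2 + 1)
  lim(x→0) f'(x)/g'(x) = lim(x→0) (e^(x))/(1/(x^2 + 1))
  = 1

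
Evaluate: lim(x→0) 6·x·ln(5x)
This is a 0·∞ indeterminate form.

Rewrite 0·∞ as a quotient (0/0 or ∞/∞ form), then apply L'Hôpital's rule:
  lim(x→0) 6·x·ln(5x) = 0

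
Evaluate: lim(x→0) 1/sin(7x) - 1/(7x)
This is an ∞-∞ indeterminate form.

Combine fractions or rationalize to convert ∞-∞ to 0/0 form:
  lim(x→0) 1/sin(7x) - 1/(7x) = 0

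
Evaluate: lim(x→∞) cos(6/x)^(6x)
This is an exponential indeterminate form.

For exponential indeterminate forms, take the natural log:
  Let L = lim(x→∞) cos(6/x)^(6x)
  Then ln(L) = lim(x→∞) [exponent × ln(base)]
  Evaluate using L'Hôpital or standard limits, then exponentiate.
  L = 1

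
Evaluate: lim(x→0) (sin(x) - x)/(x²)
This is a 0/0 indeterminate form.

Apply L'Hôpital's rule: differentiate numerator and denominator separately.
  f(x) = -x + sin(x)   ⇒   f'(x) = cos(x) - 1
  g(x) = x^2   ⇒   g'(x) = 2·x
  lim(x→0) f'(x)/g'(x) = lim(x→0) (cos(x) - 1)/(2·x)
  = 0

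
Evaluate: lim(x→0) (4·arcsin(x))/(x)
This is a 0/0 indeterminate form.

Apply L'Hôpital's rule: differentiate numerator and denominator separately.
  f(x) = 4·asin(x)   ⇒   f'(x) = 4/sqrt(1 - x^2)
  g(x) = x   ⇒   g'(x) = 1
  lim(x→0) f'(x)/g'(x) = lim(x→0) (4/sqrt(1 - x^2))/(1)
  = 4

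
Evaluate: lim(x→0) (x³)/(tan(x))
This is a 0/0 indeterminate form.

Apply L'Hôpital's rule: differentiate numerator and denominator separately.
  f(x) = x^3   ⇒   f'(x) = 3·x^2
  g(x) = tan(x)   ⇒   g'(x) = tan(x)^2 + 1
  lim(x→0) f'(x)/g'(x) = lim(x→0) (3·x^2)/(tan(x)^2 + 1)
  = 0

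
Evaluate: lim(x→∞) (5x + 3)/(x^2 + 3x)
This is an ∞/∞ indeterminate form.

Apply L'Hôpital's rule: differentiate numerator and denominator separately.
  f(x) = 5·x + 3   ⇒   f'(x) = 5
  g(x) = x^2 + 3·x   ⇒   g'(x) = 2·x + 3
  lim(x→∞) f'(x)/g'(x) = lim(x→∞) (5)/(2·x + 3)
  = 0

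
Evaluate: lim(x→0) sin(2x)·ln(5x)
This is a 0·∞ indeterminate form.

Rewrite 0·∞ as a quotient (0/0 or ∞/∞ form), then apply L'Hôpital's rule:
  lim(x→0) sin(2x)·ln(5x) = 0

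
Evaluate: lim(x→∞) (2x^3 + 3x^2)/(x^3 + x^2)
This is an ∞/∞ indeterminate form.

Apply L'Hôpital's rule: differentiate numerator and denominator separately.
  f(x) = 2·x^3 + 3·x^2   ⇒   f'(x) = 6·x^2 + 6·x
  g(x) = x^3 + x^2   ⇒   g'(x) = 3·x^2 + 2·x
  lim(x→∞) f'(x)/g'(x) = lim(x→∞) (6·x^2 + 6·x)/(3·x^2 + 2·x)
  = 2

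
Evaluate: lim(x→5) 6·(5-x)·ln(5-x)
This is a 0·∞ indeterminate form.

Rewrite 0·∞ as a quotient (0/0 or ∞/∞ form), then apply L'Hôpital's rule:
  lim(x→5) 6·(5-x)·ln(5-x) = 0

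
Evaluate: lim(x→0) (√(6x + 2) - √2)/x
This is a standard limit.

Factor or rationalize the expression:
  lim(x→0) (√(6x + 2) - √2)/x = 3·sqrt(2)/2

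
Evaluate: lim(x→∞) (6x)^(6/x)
This is an exponential indeterminate form.

For exponential indeterminate forms, take the natural log:
  Let L = lim(x→∞) (6x)^(6/x)
  Then ln(L) = lim(x→∞) [exponent × ln(base)]
  Evaluate using L'Hôpital or standard limits, then exponentiate.
  L = 1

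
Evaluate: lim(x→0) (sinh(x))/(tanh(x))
This is a 0/0 indeterminate form.

Apply L'Hôpital's rule: differentiate numerator and denominator separately.
  f(x) = sinh(x)   ⇒   f'(x) = cosh(x)
  g(x) = tanh(x)   ⇒   g'(x) = 1 - tanh(x)^2
  lim(x→0) f'(x)/g'(x) = lim(x→0) (cosh(x))/(1 - tanh(x)^2)
  = 1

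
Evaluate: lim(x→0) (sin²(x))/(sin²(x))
This is a 0/0 indeterminate form.

Apply L'Hôpital's rule: differentiate numerator and denominator separately.
  f(x) = sin(x)^2   ⇒   f'(x) = 2·sin(x)·cos(x)
  g(x) = sin(x)^2   ⇒   g'(x) = 2·sin(x)·cos(x)
  lim(x→0) f'(x)/g'(x) = lim(x→0) (2·sin(x)·cos(x))/(2·sin(x)·cos(x))
  = 1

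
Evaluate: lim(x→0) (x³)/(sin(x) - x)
This is a 0/0 indeterminate form.

Apply L'Hôpital's rule: differentiate numerator and denominator separately.
  f(x) = x^3   ⇒   f'(x) = 3·x^2
  g(x) = -x + sin(x)   ⇒   g'(x) = cos(x) - 1
  lim(x→0) f'(x)/g'(x) = lim(x→0) (3·x^2)/(cos(x) - 1)
  = -6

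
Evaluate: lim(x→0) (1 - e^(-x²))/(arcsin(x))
This is a 0/0 indeterminate form.

Apply L'Hôpital's rule: differentiate numerator and denominator separately.
  f(x) = 1 - e^(-x^2)   ⇒   f'(x) = 2·x·e^(-x^2)
  g(x) = asin(x)   ⇒   g'(x) = 1/sqrt(1 - x^2)
  lim(x→0) f'(x)/g'(x) = lim(x→0) (2·x·e^(-x^2))/(1/sqrt(1 - x^2))
  = 0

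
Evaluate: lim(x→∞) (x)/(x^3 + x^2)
This is an ∞/∞ indeterminate form.

Apply L'Hôpital's rule: differentiate numerator and denominator separately.
  f(x) = x   ⇒   f'(x) = 1
  g(x) = x^3 + x^2   ⇒   g'(x) = 3·x^2 + 2·x
  lim(x→∞) f'(x)/g'(x) = lim(x→∞) (1)/(3·x^2 + 2·x)
  = 0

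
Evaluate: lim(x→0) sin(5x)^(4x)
This is an exponential indeterminate form.

For exponential indeterminate forms, take the natural log:
  Let L = lim(x→0) sin(5x)^(4x)
  Then ln(L) = lim(x→0) [exponent × ln(base)]
  Evaluate using L'Hôpital or standard limits, then exponentiate.
  L = 1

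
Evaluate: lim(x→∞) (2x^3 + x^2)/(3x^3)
This is an ∞/∞ indeterminate form.

Apply L'Hôpital's rule: differentiate numerator and denominator separately.
  f(x) = 2·x^3 + x^2   ⇒   f'(x) = 6·x^2 + 2·x
  g(x) = 3·x^3   ⇒   g'(x) = 9·x^2
  lim(x→∞) f'(x)/g'(x) = lim(x→∞) (6·x^2 + 2·x)/(9·x^2)
  = 2/3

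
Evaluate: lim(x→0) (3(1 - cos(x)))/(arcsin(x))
This is a 0/0 indeterminate form.

Apply L'Hôpital's rule: differentiate numerator and denominator separately.
  f(x) = 3 - 3·cos(x)   ⇒   f'(x) = 3·sin(x)
  g(x) = asin(x)   ⇒   g'(x) = 1/sqrt(1 - x^2)
  lim(x→0) f'(x)/g'(x) = lim(x→0) (3·sin(x))/(1/sqrt(1 - x^2))
  = 0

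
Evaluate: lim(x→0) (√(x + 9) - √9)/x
This is a standard limit.

Factor or rationalize the expression:
  lim(x→0) (√(x + 9) - √9)/x = 1/6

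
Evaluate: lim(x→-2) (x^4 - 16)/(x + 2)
This is a standard limit.

Factor or rationalize the expression:
  lim(x→-2) (x^4 - 16)/(x + 2) = -32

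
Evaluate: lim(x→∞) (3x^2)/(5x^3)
This is an ∞/∞ indeterminate form.

Apply L'Hôpital's rule: differentiate numerator and denominator separately.
  f(x) = 3·x^2   ⇒   f'(x) = 6·x
  g(x) = 5·x^3   ⇒   g'(x) = 15·x^2
  lim(x→∞) f'(x)/g'(x) = lim(x→∞) (6·x)/(15·x^2)
  = 0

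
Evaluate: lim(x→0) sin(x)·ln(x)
This is a 0·∞ indeterminate form.

Rewrite 0·∞ as a quotient (0/0 or ∞/∞ form), then apply L'Hôpital's rule:
  lim(x→0) sin(x)·ln(x) = 0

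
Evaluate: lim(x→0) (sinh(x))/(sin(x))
This is a 0/0 indeterminate form.

Apply L'Hôpital's rule: differentiate numerator and denominator separately.
  f(x) = sinh(x)   ⇒   f'(x) = cosh(x)
  g(x) = sin(x)   ⇒   g'(x) = cos(x)
  lim(x→0) f'(x)/g'(x) = lim(x→0) (cosh(x))/(cos(x))
  = 1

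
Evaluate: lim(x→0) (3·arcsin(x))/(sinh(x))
This is a 0/0 indeterminate form.

Apply L'Hôpital's rule: differentiate numerator and denominator separately.
  f(x) = 3·asin(x)   ⇒   f'(x) = 3/sqrt(1 - x^2)
  g(x) = sinh(x)   ⇒   g'(x) = cosh(x)
  lim(x→0) f'(x)/g'(x) = lim(x→0) (3/sqrt(1 - x^2))/(cosh(x))
  = 3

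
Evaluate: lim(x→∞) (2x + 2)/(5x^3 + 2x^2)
This is an ∞/∞ indeterminate form.

Apply L'Hôpital's rule: differentiate numerator and denominator separately.
  f(x) = 2·x + 2   ⇒   f'(x) = 2
  g(x) = 5·x^3 + 2·x^2   ⇒   g'(x) = 15·x^2 + 4·x
  lim(x→∞) f'(x)/g'(x) = lim(x→∞) (2)/(15·x^2 + 4·x)
  = 0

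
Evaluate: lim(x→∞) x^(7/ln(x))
This is an exponential indeterminate form.

For exponential indeterminate forms, take the natural log:
  Let L = lim(x→∞) x^(7/ln(x))
  Then ln(L) = lim(x→∞) [exponent × ln(base)]
  Evaluate using L'Hôpital or standard limits, then exponentiate.
  L = e^(7)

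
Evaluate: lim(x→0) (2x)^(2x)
This is an exponential indeterminate form.

For exponential indeterminate forms, take the natural log:
  Let L = lim(x→0) (2x)^(2x)
  Then ln(L) = lim(x→0) [exponent × ln(base)]
  Evaluate using L'Hôpital or standard limits, then exponentiate.
  L = 1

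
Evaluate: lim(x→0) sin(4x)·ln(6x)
This is a 0·∞ indeterminate form.

Rewrite 0·∞ as a quotient (0/0 or ∞/∞ form), then apply L'Hôpital's rule:
  lim(x→0) sin(4x)·ln(6x) = 0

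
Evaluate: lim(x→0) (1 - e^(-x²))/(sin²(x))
This is a 0/0 indeterminate form.

Apply L'Hôpital's rule: differentiate numerator and denominator separately.
  f(x) = 1 - e^(-x^2)   ⇒   f'(x) = 2·x·e^(-x^2)
  g(x) = sin(x)^2   ⇒   g'(x) = 2·sin(x)·cos(x)
  lim(x→0) f'(x)/g'(x) = lim(x→0) (2·x·e^(-x^2))/(2·sin(x)·cos(x))
  = 1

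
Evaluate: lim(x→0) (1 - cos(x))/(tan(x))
This is a 0/0 indeterminate form.

Apply L'Hôpital's rule: differentiate numerator and denominator separately.
  f(x) = 1 - cos(x)   ⇒   f'(x) = sin(x)
  g(x) = tan(x)   ⇒   g'(x) = tan(x)^2 + 1
  lim(x→0) f'(x)/g'(x) = lim(x→0) (sin(x))/(tan(x)^2 + 1)
  = 0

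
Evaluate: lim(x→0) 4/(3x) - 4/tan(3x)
This is an ∞-∞ indeterminate form.

Combine fractions or rationalize to convert ∞-∞ to 0/0 form:
  lim(x→0) 4/(3x) - 4/tan(3x) = 0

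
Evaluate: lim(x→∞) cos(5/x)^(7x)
This is an exponential indeterminate form.

For exponential indeterminate forms, take the natural log:
  Let L = lim(x→∞) cos(5/x)^(7x)
  Then ln(L) = lim(x→∞) [exponent × ln(base)]
  Evaluate using L'Hôpital or standard limits, then exponentiate.
  L = 1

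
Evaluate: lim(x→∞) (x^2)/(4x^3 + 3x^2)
This is an ∞/∞ indeterminate form.

Apply L'Hôpital's rule: differentiate numerator and denominator separately.
  f(x) = x^2   ⇒   f'(x) = 2·x
  g(x) = 4·x^3 + 3·x^2   ⇒   g'(x) = 12·x^2 + 6·x
  lim(x→∞) f'(x)/g'(x) = lim(x→∞) (2·x)/(12·x^2 + 6·x)
  = 0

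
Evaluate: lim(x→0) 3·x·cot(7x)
This is a 0·∞ indeterminate form.

Rewrite 0·∞ as a quotient (0/0 or ∞/∞ form), then apply L'Hôpital's rule:
  lim(x→0) 3·x·cot(7x) = 3/7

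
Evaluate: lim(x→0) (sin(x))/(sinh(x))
This is a 0/0 indeterminate form.

Apply L'Hôpital's rule: differentiate numerator and denominator separately.
  f(x) = sin(x)   ⇒   f'(x) = cos(x)
  g(x) = sinh(x)   ⇒   g'(x) = cosh(x)
  lim(x→0) f'(x)/g'(x) = lim(x→0) (cos(x))/(cosh(x))
  = 1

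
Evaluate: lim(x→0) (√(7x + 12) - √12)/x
This is a standard limit.

Factor or rationalize the expression:
  lim(x→0) (√(7x + 12) - √12)/x = 7·sqrt(3)/12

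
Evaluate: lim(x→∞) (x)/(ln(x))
This is an ∞/∞ indeterminate form.

Apply L'Hôpital's rule: differentiate numerator and denominator separately.
  f(x) = x   ⇒   f'(x) = 1
  g(x) = ln(x)   ⇒   g'(x) = 1/x
  lim(x→∞) f'(x)/g'(x) = lim(x→∞) (1)/(1/x)
  = ∞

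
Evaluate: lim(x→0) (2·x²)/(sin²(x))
This is a 0/0 indeterminate form.

Apply L'Hôpital's rule: differentiate numerator and denominator separately.
  f(x) = 2·x^2   ⇒   f'(x) = 4·x
  g(x) = sin(x)^2   ⇒   g'(x) = 2·sin(x)·cos(x)
  lim(x→0) f'(x)/g'(x) = lim(x→0) (4·x)/(2·sin(x)·cos(x))
  = 2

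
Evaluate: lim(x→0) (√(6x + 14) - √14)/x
This is a standard limit.

Factor or rationalize the expression:
  lim(x→0) (√(6x + 14) - √14)/x = 3·sqrt(14)/14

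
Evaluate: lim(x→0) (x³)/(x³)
This is a 0/0 indeterminate form.

Apply L'Hôpital's rule: differentiate numerator and denominator separately.
  f(x) = x^3   ⇒   f'(x) = 3·x^2
  g(x) = x^3   ⇒   g'(x) = 3·x^2
  lim(x→0) f'(x)/g'(x) = lim(x→0) (3·x^2)/(3·x^2)
  = 1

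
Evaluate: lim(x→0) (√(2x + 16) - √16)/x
This is a standard limit.

Factor or rationalize the expression:
  lim(x→0) (√(2x + 16) - √16)/x = 1/4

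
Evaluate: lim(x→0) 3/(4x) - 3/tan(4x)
This is an ∞-∞ indeterminate form.

Combine fractions or rationalize to convert ∞-∞ to 0/0 form:
  lim(x→0) 3/(4x) - 3/tan(4x) = 0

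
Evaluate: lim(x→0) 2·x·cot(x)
This is a 0·∞ indeterminate form.

Rewrite 0·∞ as a quotient (0/0 or ∞/∞ form), then apply L'Hôpital's rule:
  lim(x→0) 2·x·cot(x) = 2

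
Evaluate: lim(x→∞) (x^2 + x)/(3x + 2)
This is an ∞/∞ indeterminate form.

Apply L'Hôpital's rule: differentiate numerator and denominator separately.
  f(x) = x^2 + x   ⇒   f'(x) = 2·x + 1
  g(x) = 3·x + 2   ⇒   g'(x) = 3
  lim(x→∞) f'(x)/g'(x) = lim(x→∞) (2·x + 1)/(3)
  = ∞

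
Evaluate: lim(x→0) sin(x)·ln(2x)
This is a 0·∞ indeterminate form.

Rewrite 0·∞ as a quotient (0/0 or ∞/∞ form), then apply L'Hôpital's rule:
  lim(x→0) sin(x)·ln(2x) = 0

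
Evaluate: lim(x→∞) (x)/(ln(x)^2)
This is an ∞/∞ indeterminate form.

Apply L'Hôpital's rule: differentiate numerator and denominator separately.
  f(x) = x   ⇒   f'(x) = 1
  g(x) = ln(x)^2   ⇒   g'(x) = 2·ln(x)/x
  lim(x→∞) f'(x)/g'(x) = lim(x→∞) (1)/(2·ln(x)/x)
  = ∞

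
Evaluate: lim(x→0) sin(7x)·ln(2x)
This is a 0·∞ indeterminate form.

Rewrite 0·∞ as a quotient (0/0 or ∞/∞ form), then apply L'Hôpital's rule:
  lim(x→0) sin(7x)·ln(2x) = 0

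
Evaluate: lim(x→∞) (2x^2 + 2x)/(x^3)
This is an ∞/∞ indeterminate form.

Apply L'Hôpital's rule: differentiate numerator and denominator separately.
  f(x) = 2·x^2 + 2·x   ⇒   f'(x) = 4·x + 2
  g(x) = x^3   ⇒   g'(x) = 3·x^2
  lim(x→∞) f'(x)/g'(x) = lim(x→∞) (4·x + 2)/(3·x^2)
  = 0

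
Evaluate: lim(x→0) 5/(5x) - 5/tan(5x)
This is an ∞-∞ indeterminate form.

Combine fractions or rationalize to convert ∞-∞ to 0/0 form:
  lim(x→0) 5/(5x) - 5/tan(5x) = 0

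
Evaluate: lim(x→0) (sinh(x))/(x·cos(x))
This is a 0/0 indeterminate form.

Apply L'Hôpital's rule: differentiate numerator and denominator separately.
  f(x) = sinh(x)   ⇒   f'(x) = cosh(x)
  g(x) = x·cos(x)   ⇒   g'(x) = -x·sin(x) + cos(x)
  lim(x→0) f'(x)/g'(x) = lim(x→0) (cosh(x))/(-x·sin(x) + cos(x))
  = 1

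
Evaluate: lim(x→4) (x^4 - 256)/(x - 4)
This is a standard limit.

Factor or rationalize the expression:
  lim(x→4) (x^4 - 256)/(x - 4) = 256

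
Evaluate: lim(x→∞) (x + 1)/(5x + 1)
This is an ∞/∞ indeterminate form.

Apply L'Hôpital's rule: differentiate numerator and denominator separately.
  f(x) = x + 1   ⇒   f'(x) = 1
  g(x) = 5·x + 1   ⇒   g'(x) = 5
  lim(x→∞) f'(x)/g'(x) = lim(x→∞) (1)/(5)
  = 1/5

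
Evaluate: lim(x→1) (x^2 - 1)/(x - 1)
This is a standard limit.

Factor or rationalize the expression:
  lim(x→1) (x^2 - 1)/(x - 1) = 2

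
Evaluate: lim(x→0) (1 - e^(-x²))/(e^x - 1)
This is a 0/0 indeterminate form.

Apply L'Hôpital's rule: differentiate numerator and denominator separately.
  f(x) = 1 - e^(-x^2)   ⇒   f'(x) = 2·x·e^(-x^2)
  g(x) = e^(x) - 1   ⇒   g'(x) = e^(x)
  lim(x→0) f'(x)/g'(x) = lim(x→0) (2·x·e^(-x^2))/(e^(x))
  = 0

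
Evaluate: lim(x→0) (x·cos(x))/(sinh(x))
This is a 0/0 indeterminate form.

Apply L'Hôpital's rule: differentiate numerator and denominator separately.
  f(x) = x·cos(x)   ⇒   f'(x) = -x·sin(x) + cos(x)
  g(x) = sinh(x)   ⇒   g'(x) = cosh(x)
  lim(x→0) f'(x)/g'(x) = lim(x→0) (-x·sin(x) + cos(x))/(cosh(x))
  = 1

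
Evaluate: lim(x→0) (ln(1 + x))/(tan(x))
This is a 0/0 indeterminate form.

Apply L'Hôpital's rule: differentiate numerator and denominator separately.
  f(x) = ln(x + 1)   ⇒   f'(x) = 1/(x + 1)
  g(x) = tan(x)   ⇒   g'(x) = tan(x)^2 + 1
  lim(x→0) f'(x)/g'(x) = lim(x→0) (1/(x + 1))/(tan(x)^2 + 1)
  = 1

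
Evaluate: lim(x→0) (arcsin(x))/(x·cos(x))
This is a 0/0 indeterminate form.

Apply L'Hôpital's rule: differentiate numerator and denominator separately.
  f(x) = asin(x)   ⇒   f'(x) = 1/sqrt(1 - x^2)
  g(x) = x·cos(x)   ⇒   g'(x) = -x·sin(x) + cos(x)
  lim(x→0) f'(x)/g'(x) = lim(x→0) (1/sqrt(1 - x^2))/(-x·sin(x) + cos(x))
  = 1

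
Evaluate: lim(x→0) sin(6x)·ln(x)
This is a 0·∞ indeterminate form.

Rewrite 0·∞ as a quotient (0/0 or ∞/∞ form), then apply L'Hôpital's rule:
  lim(x→0) sin(6x)·ln(x) = 0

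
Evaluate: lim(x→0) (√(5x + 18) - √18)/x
This is a standard limit.

Factor or rationalize the expression:
  lim(x→0) (√(5x + 18) - √18)/x = 5·sqrt(2)/12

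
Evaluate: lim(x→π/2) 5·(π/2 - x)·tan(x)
This is a 0·∞ indeterminate form.

Rewrite 0·∞ as a quotient (0/0 or ∞/∞ form), then apply L'Hôpital's rule:
  lim(x→π/2) 5·(π/2 - x)·tan(x) = 5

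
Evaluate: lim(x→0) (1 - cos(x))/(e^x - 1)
This is a 0/0 indeterminate form.

Apply L'Hôpital's rule: differentiate numerator and denominator separately.
  f(x) = 1 - cos(x)   ⇒   f'(x) = sin(x)
  g(x) = e^(x) - 1   ⇒   g'(x) = e^(x)
  lim(x→0) f'(x)/g'(x) = lim(x→0) (sin(x))/(e^(x))
  = 0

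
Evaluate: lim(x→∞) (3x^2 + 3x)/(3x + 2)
This is an ∞/∞ indeterminate form.

Apply L'Hôpital's rule: differentiate numerator and denominator separately.
  f(x) = 3·x^2 + 3·x   ⇒   f'(x) = 6·x + 3
  g(x) = 3·x + 2   ⇒   g'(x) = 3
  lim(x→∞) f'(x)/g'(x) = lim(x→∞) (6·x + 3)/(3)
  = ∞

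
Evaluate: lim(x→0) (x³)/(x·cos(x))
This is a 0/0 indeterminate form.

Apply L'Hôpital's rule: differentiate numerator and denominator separately.
  f(x) = x^3   ⇒   f'(x) = 3·x^2
  g(x) = x·cos(x)   ⇒   g'(x) = -x·sin(x) + cos(x)
  lim(x→0) f'(x)/g'(x) = lim(x→0) (3·x^2)/(-x·sin(x) + cos(x))
  = 0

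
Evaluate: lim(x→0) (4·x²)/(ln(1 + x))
This is a 0/0 indeterminate form.

Apply L'Hôpital's rule: differentiate numerator and denominator separately.
  f(x) = 4·x^2   ⇒   f'(x) = 8·x
  g(x) = ln(x + 1)   ⇒   g'(x) = 1/(x + 1)
  lim(x→0) f'(x)/g'(x) = lim(x→0) (8·x)/(1/(x + 1))
  = 0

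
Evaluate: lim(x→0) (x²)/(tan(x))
This is a 0/0 indeterminate form.

Apply L'Hôpital's rule: differentiate numerator and denominator separately.
  f(x) = x^2   ⇒   f'(x) = 2·x
  g(x) = tan(x)   ⇒   g'(x) = tan(x)^2 + 1
  lim(x→0) f'(x)/g'(x) = lim(x→0) (2·x)/(tan(x)^2 + 1)
  = 0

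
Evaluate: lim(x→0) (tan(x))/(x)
This is a 0/0 indeterminate form.

Apply L'Hôpital's rule: differentiate numerator and denominator separately.
  f(x) = tan(x)   ⇒   f'(x) = tan(x)^2 + 1
  g(x) = x   ⇒   g'(x) = 1
  lim(x→0) f'(x)/g'(x) = lim(x→0) (tan(x)^2 + 1)/(1)
  = 1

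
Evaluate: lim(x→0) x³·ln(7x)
This is a 0·∞ indeterminate form.

Rewrite 0·∞ as a quotient (0/0 or ∞/∞ form), then apply L'Hôpital's rule:
  lim(x→0) x³·ln(7x) = 0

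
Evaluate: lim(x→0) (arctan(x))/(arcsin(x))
This is a 0/0 indeterminate form.

Apply L'Hôpital's rule: differentiate numerator and denominator separately.
  f(x) = atan(x)   ⇒   f'(x) = 1/(x^2 + 1)
  g(x) = asin(x)   ⇒   g'(x) = 1/sqrt(1 - x^2)
  lim(x→0) f'(x)/g'(x) = lim(x→0) (1/(x^2 + 1))/(1/sqrt(1 - x^2))
  = 1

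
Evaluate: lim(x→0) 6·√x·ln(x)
This is a 0·∞ indeterminate form.

Rewrite 0·∞ as a quotient (0/0 or ∞/∞ form), then apply L'Hôpital's rule:
  lim(x→0) 6·√x·ln(x) = 0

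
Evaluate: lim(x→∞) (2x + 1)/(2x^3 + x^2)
This is an ∞/∞ indeterminate form.

Apply L'Hôpital's rule: differentiate numerator and denominator separately.
  f(x) = 2·x + 1   ⇒   f'(x) = 2
  g(x) = 2·x^3 + x^2   ⇒   g'(x) = 6·x^2 + 2·x
  lim(x→∞) f'(x)/g'(x) = lim(x→∞) (2)/(6·x^2 + 2·x)
  = 0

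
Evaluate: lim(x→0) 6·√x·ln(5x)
This is a 0·∞ indeterminate form.

Rewrite 0·∞ as a quotient (0/0 or ∞/∞ form), then apply L'Hôpital's rule:
  lim(x→0) 6·√x·ln(5x) = 0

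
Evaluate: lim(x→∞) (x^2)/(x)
This is an ∞/∞ indeterminate form.

Apply L'Hôpital's rule: differentiate numerator and denominator separately.
  f(x) = x^2   ⇒   f'(x) = 2·x
  g(x) = x   ⇒   g'(x) = 1
  lim(x→∞) f'(x)/g'(x) = lim(x→∞) (2·x)/(1)
  = ∞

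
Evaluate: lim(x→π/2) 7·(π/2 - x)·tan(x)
This is a 0·∞ indeterminate form.

Rewrite 0·∞ as a quotient (0/0 or ∞/∞ form), then apply L'Hôpital's rule:
  lim(x→π/2) 7·(π/2 - x)·tan(x) = 7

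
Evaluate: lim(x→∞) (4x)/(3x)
This is an ∞/∞ indeterminate form.

Apply L'Hôpital's rule: differentiate numerator and denominator separately.
  f(x) = 4·x   ⇒   f'(x) = 4
  g(x) = 3·x   ⇒   g'(x) = 3
  lim(x→∞) f'(x)/g'(x) = lim(x→∞) (4)/(3)
  = 4/3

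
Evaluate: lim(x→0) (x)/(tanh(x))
This is a 0/0 indeterminate form.

Apply L'Hôpital's rule: differentiate numerator and denominator separately.
  f(x) = x   ⇒   f'(x) = 1
  g(x) = tanh(x)   ⇒   g'(x) = 1 - tanh(x)^2
  lim(x→0) f'(x)/g'(x) = lim(x→0) (1)/(1 - tanh(x)^2)
  = 1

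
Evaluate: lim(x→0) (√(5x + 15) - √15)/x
This is a standard limit.

Factor or rationalize the expression:
  lim(x→0) (√(5x + 15) - √15)/x = sqrt(15)/6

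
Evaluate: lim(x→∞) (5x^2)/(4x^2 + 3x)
This is an ∞/∞ indeterminate form.

Apply L'Hôpital's rule: differentiate numerator and denominator separately.
  f(x) = 5·x^2   ⇒   f'(x) = 10·x
  g(x) = 4·x^2 + 3·x   ⇒   g'(x) = 8·x + 3
  lim(x→∞) f'(x)/g'(x) = lim(x→∞) (10·x)/(8·x + 3)
  = 5/4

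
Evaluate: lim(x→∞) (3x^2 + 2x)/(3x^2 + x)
This is an ∞/∞ indeterminate form.

Apply L'Hôpital's rule: differentiate numerator and denominator separately.
  f(x) = 3·x^2 + 2·x   ⇒   f'(x) = 6·x + 2
  g(x) = 3·x^2 + x   ⇒   g'(x) = 6·x + 1
  lim(x→∞) f'(x)/g'(x) = lim(x→∞) (6·x + 2)/(6·x + 1)
  = 1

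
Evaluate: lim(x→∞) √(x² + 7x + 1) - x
This is an ∞-∞ indeterminate form.

Combine fractions or rationalize to convert ∞-∞ to 0/0 form:
  lim(x→∞) √(x² + 7x + 1) - x = 7/2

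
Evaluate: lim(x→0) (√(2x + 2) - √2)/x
This is a standard limit.

Factor or rationalize the expression:
  lim(x→0) (√(2x + 2) - √2)/x = sqrt(2)/2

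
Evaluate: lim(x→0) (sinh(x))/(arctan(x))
This is a 0/0 indeterminate form.

Apply L'Hôpital's rule: differentiate numerator and denominator separately.
  f(x) = sinh(x)   ⇒   f'(x) = cosh(x)
  g(x) = atan(x)   ⇒   g'(x) = 1/(x^2 + 1)
  lim(x→0) f'(x)/g'(x) = lim(x→0) (cosh(x))/(1/(x^2 + 1))
  = 1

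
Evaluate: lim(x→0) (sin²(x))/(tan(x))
This is a 0/0 indeterminate form.

Apply L'Hôpital's rule: differentiate numerator and denominator separately.
  f(x) = sin(x)^2   ⇒   f'(x) = 2·sin(x)·cos(x)
  g(x) = tan(x)   ⇒   g'(x) = tan(x)^2 + 1
  lim(x→0) f'(x)/g'(x) = lim(x→0) (2·sin(x)·cos(x))/(tan(x)^2 + 1)
  = 0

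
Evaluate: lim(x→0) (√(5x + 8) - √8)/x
This is a standard limit.

Factor or rationalize the expression:
  lim(x→0) (√(5x + 8) - √8)/x = 5·sqrt(2)/8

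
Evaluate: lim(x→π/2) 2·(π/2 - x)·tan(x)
This is a 0·∞ indeterminate form.

Rewrite 0·∞ as a quotient (0/0 or ∞/∞ form), then apply L'Hôpital's rule:
  lim(x→π/2) 2·(π/2 - x)·tan(x) = 2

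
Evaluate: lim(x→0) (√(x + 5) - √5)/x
This is a standard limit.

Factor or rationalize the expression:
  lim(x→0) (√(x + 5) - √5)/x = sqrt(5)/10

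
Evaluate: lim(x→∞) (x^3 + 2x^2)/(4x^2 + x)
This is an ∞/∞ indeterminate form.

Apply L'Hôpital's rule: differentiate numerator and denominator separately.
  f(x) = x^3 + 2·x^2   ⇒   f'(x) = 3·x^2 + 4·x
  g(x) = 4·x^2 + x   ⇒   g'(x) = 8·x + 1
  lim(x→∞) f'(x)/g'(x) = lim(x→∞) (3·x^2 + 4·x)/(8·x + 1)
  = ∞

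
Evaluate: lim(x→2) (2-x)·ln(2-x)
This is a 0·∞ indeterminate form.

Rewrite 0·∞ as a quotient (0/0 or ∞/∞ form), then apply L'Hôpital's rule:
  lim(x→2) (2-x)·ln(2-x) = 0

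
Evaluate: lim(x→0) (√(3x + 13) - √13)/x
This is a standard limit.

Factor or rationalize the expression:
  lim(x→0) (√(3x + 13) - √13)/x = 3·sqrt(13)/26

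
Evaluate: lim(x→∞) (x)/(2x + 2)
This is an ∞/∞ indeterminate form.

Apply L'Hôpital's rule: differentiate numerator and denominator separately.
  f(x) = x   ⇒   f'(x) = 1
  g(x) = 2·x + 2   ⇒   g'(x) = 2
  lim(x→∞) f'(x)/g'(x) = lim(x→∞) (1)/(2)
  = 1/2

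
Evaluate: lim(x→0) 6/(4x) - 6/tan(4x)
This is an ∞-∞ indeterminate form.

Combine fractions or rationalize to convert ∞-∞ to 0/0 form:
  lim(x→0) 6/(4x) - 6/tan(4x) = 0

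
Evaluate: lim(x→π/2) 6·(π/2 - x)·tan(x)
This is a 0·∞ indeterminate form.

Rewrite 0·∞ as a quotient (0/0 or ∞/∞ form), then apply L'Hôpital's rule:
  lim(x→π/2) 6·(π/2 - x)·tan(x) = 6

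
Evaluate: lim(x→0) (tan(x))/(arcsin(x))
This is a 0/0 indeterminate form.

Apply L'Hôpital's rule: differentiate numerator and denominator separately.
  f(x) = tan(x)   ⇒   f'(x) = tan(x)^2 + 1
  g(x) = asin(x)   ⇒   g'(x) = 1/sqrt(1 - x^2)
  lim(x→0) f'(x)/g'(x) = lim(x→0) (tan(x)^2 + 1)/(1/sqrt(1 - x^2))
  = 1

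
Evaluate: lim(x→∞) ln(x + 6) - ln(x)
This is an ∞-∞ indeterminate form.

Combine fractions or rationalize to convert ∞-∞ to 0/0 form:
  lim(x→∞) ln(x + 6) - ln(x) = 0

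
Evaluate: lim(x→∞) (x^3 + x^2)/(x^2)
This is an ∞/∞ indeterminate form.

Apply L'Hôpital's rule: differentiate numerator and denominator separately.
  f(x) = x^3 + x^2   ⇒   f'(x) = 3·x^2 + 2·x
  g(x) = x^2   ⇒   g'(x) = 2·x
  lim(x→∞) f'(x)/g'(x) = lim(x→∞) (3·x^2 + 2·x)/(2·x)
  = ∞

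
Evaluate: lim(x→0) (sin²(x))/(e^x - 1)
This is a 0/0 indeterminate form.

Apply L'Hôpital's rule: differentiate numerator and denominator separately.
  f(x) = sin(x)^2   ⇒   f'(x) = 2·sin(x)·cos(x)
  g(x) = e^(x) - 1   ⇒   g'(x) = e^(x)
  lim(x→0) f'(x)/g'(x) = lim(x→0) (2·sin(x)·cos(x))/(e^(x))
  = 0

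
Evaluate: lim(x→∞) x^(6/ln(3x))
This is an exponential indeterminate form.

For exponential indeterminate forms, take the natural log:
  Let L = lim(x→∞) x^(6/ln(3x))
  Then ln(L) = lim(x→∞) [exponent × ln(base)]
  Evaluate using L'Hôpital or standard limits, then exponentiate.
  L = e^(6)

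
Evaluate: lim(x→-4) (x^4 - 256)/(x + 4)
This is a standard limit.

Factor or rationalize the expression:
  lim(x→-4) (x^4 - 256)/(x + 4) = -256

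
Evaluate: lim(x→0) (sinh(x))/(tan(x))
This is a 0/0 indeterminate form.

Apply L'Hôpital's rule: differentiate numerator and denominator separately.
  f(x) = sinh(x)   ⇒   f'(x) = cosh(x)
  g(x) = tan(x)   ⇒   g'(x) = tan(x)^2 + 1
  lim(x→0) f'(x)/g'(x) = lim(x→0) (cosh(x))/(tan(x)^2 + 1)
  = 1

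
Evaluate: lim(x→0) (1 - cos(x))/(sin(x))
This is a 0/0 indeterminate form.

Apply L'Hôpital's rule: differentiate numerator and denominator separately.
  f(x) = 1 - cos(x)   ⇒   f'(x) = sin(x)
  g(x) = sin(x)   ⇒   g'(x) = cos(x)
  lim(x→0) f'(x)/g'(x) = lim(x→0) (sin(x))/(cos(x))
  = 0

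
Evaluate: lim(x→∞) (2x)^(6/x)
This is an exponential indeterminate form.

For exponential indeterminate forms, take the natural log:
  Let L = lim(x→∞) (2x)^(6/x)
  Then ln(L) = lim(x→∞) [exponent × ln(base)]
  Evaluate using L'Hôpital or standard limits, then exponentiate.
  L = 1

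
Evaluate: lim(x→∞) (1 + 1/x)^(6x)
This is an exponential indeterminate form.

For exponential indeterminate forms, take the natural log:
  Let L = lim(x→∞) (1 + 1/x)^(6x)
  Then ln(L) = lim(x→∞) [exponent × ln(base)]
  Evaluate using L'Hôpital or standard limits, then exponentiate.
  L = e^(6)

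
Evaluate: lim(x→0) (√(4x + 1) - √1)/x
This is a standard limit.

Factor or rationalize the expression:
  lim(x→0) (√(4x + 1) - √1)/x = 2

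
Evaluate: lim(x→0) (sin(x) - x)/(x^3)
This is a 0/0 indeterminate form.

Apply L'Hôpital's rule: differentiate numerator and denominator separately.
  f(x) = -x + sin(x)   ⇒   f'(x) = cos(x) - 1
  g(x) = x^3   ⇒   g'(x) = 3·x^2
  lim(x→0) f'(x)/g'(x) = lim(x→0) (cos(x) - 1)/(3·x^2)
  = -1/6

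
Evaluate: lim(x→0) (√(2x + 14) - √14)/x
This is a standard limit.

Factor or rationalize the expression:
  lim(x→0) (√(2x + 14) - √14)/x = sqrt(14)/14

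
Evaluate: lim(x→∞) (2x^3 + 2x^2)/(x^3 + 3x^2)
This is an ∞/∞ indeterminate form.

Apply L'Hôpital's rule: differentiate numerator and denominator separately.
  f(x) = 2·x^3 + 2·x^2   ⇒   f'(x) = 6·x^2 + 4·x
  g(x) = x^3 + 3·x^2   ⇒   g'(x) = 3·x^2 + 6·x
  lim(x→∞) f'(x)/g'(x) = lim(x→∞) (6·x^2 + 4·x)/(3·x^2 + 6·x)
  = 2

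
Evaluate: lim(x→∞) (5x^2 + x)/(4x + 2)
This is an ∞/∞ indeterminate form.

Apply L'Hôpital's rule: differentiate numerator and denominator separately.
  f(x) = 5·x^2 + x   ⇒   f'(x) = 10·x + 1
  g(x) = 4·x + 2   ⇒   g'(x) = 4
  lim(x→∞) f'(x)/g'(x) = lim(x→∞) (10·x + 1)/(4)
  = ∞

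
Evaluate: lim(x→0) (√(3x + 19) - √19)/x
This is a standard limit.

Factor or rationalize the expression:
  lim(x→0) (√(3x + 19) - √19)/x = 3·sqrt(19)/38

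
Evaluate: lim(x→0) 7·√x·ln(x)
This is a 0·∞ indeterminate form.

Rewrite 0·∞ as a quotient (0/0 or ∞/∞ form), then apply L'Hôpital's rule:
  lim(x→0) 7·√x·ln(x) = 0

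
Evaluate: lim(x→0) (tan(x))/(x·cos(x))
This is a 0/0 indeterminate form.

Apply L'Hôpital's rule: differentiate numerator and denominator separately.
  f(x) = tan(x)   ⇒   f'(x) = tan(x)^2 + 1
  g(x) = x·cos(x)   ⇒   g'(x) = -x·sin(x) + cos(x)
  lim(x→0) f'(x)/g'(x) = lim(x→0) (tan(x)^2 + 1)/(-x·sin(x) + cos(x))
  = 1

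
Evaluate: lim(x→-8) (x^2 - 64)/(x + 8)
This is a standard limit.

Factor or rationalize the expression:
  lim(x→-8) (x^2 - 64)/(x + 8) = -16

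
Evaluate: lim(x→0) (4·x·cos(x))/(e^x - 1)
This is a 0/0 indeterminate form.

Apply L'Hôpital's rule: differentiate numerator and denominator separately.
  f(x) = 4·x·cos(x)   ⇒   f'(x) = -4·x·sin(x) + 4·cos(x)
  g(x) = e^(x) - 1   ⇒   g'(x) = e^(x)
  lim(x→0) f'(x)/g'(x) = lim(x→0) (-4·x·sin(x) + 4·cos(x))/(e^(x))
  = 4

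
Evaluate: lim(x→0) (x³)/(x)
This is a 0/0 indeterminate form.

Apply L'Hôpital's rule: differentiate numerator and denominator separately.
  f(x) = x^3   ⇒   f'(x) = 3·x^2
  g(x) = x   ⇒   g'(x) = 1
  lim(x→0) f'(x)/g'(x) = lim(x→0) (3·x^2)/(1)
  = 0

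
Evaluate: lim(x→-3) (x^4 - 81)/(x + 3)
This is a standard limit.

Factor or rationalize the expression:
  lim(x→-3) (x^4 - 81)/(x + 3) = -108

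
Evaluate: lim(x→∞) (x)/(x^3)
This is an ∞/∞ indeterminate form.

Apply L'Hôpital's rule: differentiate numerator and denominator separately.
  f(x) = x   ⇒   f'(x) = 1
  g(x) = x^3   ⇒   g'(x) = 3·x^2
  lim(x→∞) f'(x)/g'(x) = lim(x→∞) (1)/(3·x^2)
  = 0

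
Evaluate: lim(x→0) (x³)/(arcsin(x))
This is a 0/0 indeterminate form.

Apply L'Hôpital's rule: differentiate numerator and denominator separately.
  f(x) = x^3   ⇒   f'(x) = 3·x^2
  g(x) = asin(x)   ⇒   g'(x) = 1/sqrt(1 - x^2)
  lim(x→0) f'(x)/g'(x) = lim(x→0) (3·x^2)/(1/sqrt(1 - x^2))
  = 0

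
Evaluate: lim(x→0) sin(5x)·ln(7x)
This is a 0·∞ indeterminate form.

Rewrite 0·∞ as a quotient (0/0 or ∞/∞ form), then apply L'Hôpital's rule:
  lim(x→0) sin(5x)·ln(7x) = 0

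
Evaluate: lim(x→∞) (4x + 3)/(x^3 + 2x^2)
This is an ∞/∞ indeterminate form.

Apply L'Hôpital's rule: differentiate numerator and denominator separately.
  f(x) = 4·x + 3   ⇒   f'(x) = 4
  g(x) = x^3 + 2·x^2   ⇒   g'(x) = 3·x^2 + 4·x
  lim(x→∞) f'(x)/g'(x) = lim(x→∞) (4)/(3·x^2 + 4·x)
  = 0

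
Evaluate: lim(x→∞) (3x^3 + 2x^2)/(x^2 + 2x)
This is an ∞/∞ indeterminate form.

Apply L'Hôpital's rule: differentiate numerator and denominator separately.
  f(x) = 3·x^3 + 2·x^2   ⇒   f'(x) = 9·x^2 + 4·x
  g(x) = x^2 + 2·x   ⇒   g'(x) = 2·x + 2
  lim(x→∞) f'(x)/g'(x) = lim(x→∞) (9·x^2 + 4·x)/(2·x + 2)
  = ∞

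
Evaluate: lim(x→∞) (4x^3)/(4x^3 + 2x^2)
This is an ∞/∞ indeterminate form.

Apply L'Hôpital's rule: differentiate numerator and denominator separately.
  f(x) = 4·x^3   ⇒   f'(x) = 12·x^2
  g(x) = 4·x^3 + 2·x^2   ⇒   g'(x) = 12·x^2 + 4·x
  lim(x→∞) f'(x)/g'(x) = lim(x→∞) (12·x^2)/(12·x^2 + 4·x)
  = 1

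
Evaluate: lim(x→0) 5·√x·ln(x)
This is a 0·∞ indeterminate form.

Rewrite 0·∞ as a quotient (0/0 or ∞/∞ form), then apply L'Hôpital's rule:
  lim(x→0) 5·√x·ln(x) = 0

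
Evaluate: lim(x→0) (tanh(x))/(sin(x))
This is a 0/0 indeterminate form.

Apply L'Hôpital's rule: differentiate numerator and denominator separately.
  f(x) = tanh(x)   ⇒   f'(x) = 1 - tanh(x)^2
  g(x) = sin(x)   ⇒   g'(x) = cos(x)
  lim(x→0) f'(x)/g'(x) = lim(x→0) (1 - tanh(x)^2)/(cos(x))
  = 1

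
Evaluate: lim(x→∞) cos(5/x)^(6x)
This is an exponential indeterminate form.

For exponential indeterminate forms, take the natural log:
  Let L = lim(x→∞) cos(5/x)^(6x)
  Then ln(L) = lim(x→∞) [exponent × ln(base)]
  Evaluate using L'Hôpital or standard limits, then exponentiate.
  L = 1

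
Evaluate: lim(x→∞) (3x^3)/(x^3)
This is an ∞/∞ indeterminate form.

Apply L'Hôpital's rule: differentiate numerator and denominator separately.
  f(x) = 3·x^3   ⇒   f'(x) = 9·x^2
  g(x) = x^3   ⇒   g'(x) = 3·x^2
  lim(x→∞) f'(x)/g'(x) = lim(x→∞) (9·x^2)/(3·x^2)
  = 3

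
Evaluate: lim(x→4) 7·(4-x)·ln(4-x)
This is a 0·∞ indeterminate form.

Rewrite 0·∞ as a quotient (0/0 or ∞/∞ form), then apply L'Hôpital's rule:
  lim(x→4) 7·(4-x)·ln(4-x) = 0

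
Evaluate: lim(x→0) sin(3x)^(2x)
This is an exponential indeterminate form.

For exponential indeterminate forms, take the natural log:
  Let L = lim(x→0) sin(3x)^(2x)
  Then ln(L) = lim(x→0) [exponent × ln(base)]
  Evaluate using L'Hôpital or standard limits, then exponentiate.
  L = 1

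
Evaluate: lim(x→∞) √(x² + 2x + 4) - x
This is an ∞-∞ indeterminate form.

Combine fractions or rationalize to convert ∞-∞ to 0/0 form:
  lim(x→∞) √(x² + 2x + 4) - x = 1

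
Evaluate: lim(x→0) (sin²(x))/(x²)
This is a 0/0 indeterminate form.

Apply L'Hôpital's rule: differentiate numerator and denominator separately.
  f(x) = sin(x)^2   ⇒   f'(x) = 2·sin(x)·cos(x)
  g(x) = x^2   ⇒   g'(x) = 2·x
  lim(x→0) f'(x)/g'(x) = lim(x→0) (2·sin(x)·cos(x))/(2·x)
  = 1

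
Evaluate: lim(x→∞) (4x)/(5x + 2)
This is an ∞/∞ indeterminate form.

Apply L'Hôpital's rule: differentiate numerator and denominator separately.
  f(x) = 4·x   ⇒   f'(x) = 4
  g(x) = 5·x + 2   ⇒   g'(x) = 5
  lim(x→∞) f'(x)/g'(x) = lim(x→∞) (4)/(5)
  = 4/5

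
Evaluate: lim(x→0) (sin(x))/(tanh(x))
This is a 0/0 indeterminate form.

Apply L'Hôpital's rule: differentiate numerator and denominator separately.
  f(x) = sin(x)   ⇒   f'(x) = cos(x)
  g(x) = tanh(x)   ⇒   g'(x) = 1 - tanh(x)^2
  lim(x→0) f'(x)/g'(x) = lim(x→0) (cos(x))/(1 - tanh(x)^2)
  = 1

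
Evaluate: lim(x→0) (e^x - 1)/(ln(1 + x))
This is a 0/0 indeterminate form.

Apply L'Hôpital's rule: differentiate numerator and denominator separately.
  f(x) = e^(x) - 1   ⇒   f'(x) = e^(x)
  g(x) = ln(x + 1)   ⇒   g'(x) = 1/(x + 1)
  lim(x→0) f'(x)/g'(x) = lim(x→0) (e^(x))/(1/(x + 1))
  = 1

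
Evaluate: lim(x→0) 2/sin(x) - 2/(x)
This is an ∞-∞ indeterminate form.

Combine fractions or rationalize to convert ∞-∞ to 0/0 form:
  lim(x→0) 2/sin(x) - 2/(x) = 0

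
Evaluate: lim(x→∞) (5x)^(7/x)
This is an exponential indeterminate form.

For exponential indeterminate forms, take the natural log:
  Let L = lim(x→∞) (5x)^(7/x)
  Then ln(L) = lim(x→∞) [exponent × ln(base)]
  Evaluate using L'Hôpital or standard limits, then exponentiate.
  L = 1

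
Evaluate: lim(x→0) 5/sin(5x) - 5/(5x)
This is an ∞-∞ indeterminate form.

Combine fractions or rationalize to convert ∞-∞ to 0/0 form:
  lim(x→0) 5/sin(5x) - 5/(5x) = 0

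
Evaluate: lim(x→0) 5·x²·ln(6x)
This is a 0·∞ indeterminate form.

Rewrite 0·∞ as a quotient (0/0 or ∞/∞ form), then apply L'Hôpital's rule:
  lim(x→0) 5·x²·ln(6x) = 0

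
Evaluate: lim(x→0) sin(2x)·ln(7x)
This is a 0·∞ indeterminate form.

Rewrite 0·∞ as a quotient (0/0 or ∞/∞ form), then apply L'Hôpital's rule:
  lim(x→0) sin(2x)·ln(7x) = 0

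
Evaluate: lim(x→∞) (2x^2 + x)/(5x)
This is an ∞/∞ indeterminate form.

Apply L'Hôpital's rule: differentiate numerator and denominator separately.
  f(x) = 2·x^2 + x   ⇒   f'(x) = 4·x + 1
  g(x) = 5·x   ⇒   g'(x) = 5
  lim(x→∞) f'(x)/g'(x) = lim(x→∞) (4·x + 1)/(5)
  = ∞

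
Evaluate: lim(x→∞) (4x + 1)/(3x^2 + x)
This is an ∞/∞ indeterminate form.

Apply L'Hôpital's rule: differentiate numerator and denominator separately.
  f(x) = 4·x + 1   ⇒   f'(x) = 4
  g(x) = 3·x^2 + x   ⇒   g'(x) = 6·x + 1
  lim(x→∞) f'(x)/g'(x) = lim(x→∞) (4)/(6·x + 1)
  = 0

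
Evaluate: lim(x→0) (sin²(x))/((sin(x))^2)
This is a 0/0 indeterminate form.

Apply L'Hôpital's rule: differentiate numerator and denominator separately.
  f(x) = sin(x)^2   ⇒   f'(x) = 2·sin(x)·cos(x)
  g(x) = sin(x)^2   ⇒   g'(x) = 2·sin(x)·cos(x)
  lim(x→0) f'(x)/g'(x) = lim(x→0) (2·sin(x)·cos(x))/(2·sin(x)·cos(x))
  = 1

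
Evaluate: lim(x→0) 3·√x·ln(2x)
This is a 0·∞ indeterminate form.

Rewrite 0·∞ as a quotient (0/0 or ∞/∞ form), then apply L'Hôpital's rule:
  lim(x→0) 3·√x·ln(2x) = 0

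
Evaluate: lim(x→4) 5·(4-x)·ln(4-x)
This is a 0·∞ indeterminate form.

Rewrite 0·∞ as a quotient (0/0 or ∞/∞ form), then apply L'Hôpital's rule:
  lim(x→4) 5·(4-x)·ln(4-x) = 0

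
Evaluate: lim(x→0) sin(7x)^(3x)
This is an exponential indeterminate form.

For exponential indeterminate forms, take the natural log:
  Let L = lim(x→0) sin(7x)^(3x)
  Then ln(L) = lim(x→0) [exponent × ln(base)]
  Evaluate using L'Hôpital or standard limits, then exponentiate.
  L = 1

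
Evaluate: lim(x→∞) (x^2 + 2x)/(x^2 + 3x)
This is an ∞/∞ indeterminate form.

Apply L'Hôpital's rule: differentiate numerator and denominator separately.
  f(x) = x^2 + 2·x   ⇒   f'(x) = 2·x + 2
  g(x) = x^2 + 3·x   ⇒   g'(x) = 2·x + 3
  lim(x→∞) f'(x)/g'(x) = lim(x→∞) (2·x + 2)/(2·x + 3)
  = 1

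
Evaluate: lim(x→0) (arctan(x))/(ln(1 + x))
This is a 0/0 indeterminate form.

Apply L'Hôpital's rule: differentiate numerator and denominator separately.
  f(x) = atan(x)   ⇒   f'(x) = 1/(x^2 + 1)
  g(x) = ln(x + 1)   ⇒   g'(x) = 1/(x + 1)
  lim(x→0) f'(x)/g'(x) = lim(x→0) (1/(x^2 + 1))/(1/(x + 1))
  = 1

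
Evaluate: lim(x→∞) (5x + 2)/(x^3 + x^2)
This is an ∞/∞ indeterminate form.

Apply L'Hôpital's rule: differentiate numerator and denominator separately.
  f(x) = 5·x + 2   ⇒   f'(x) = 5
  g(x) = x^3 + x^2   ⇒   g'(x) = 3·x^2 + 2·x
  lim(x→∞) f'(x)/g'(x) = lim(x→∞) (5)/(3·x^2 + 2·x)
  = 0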